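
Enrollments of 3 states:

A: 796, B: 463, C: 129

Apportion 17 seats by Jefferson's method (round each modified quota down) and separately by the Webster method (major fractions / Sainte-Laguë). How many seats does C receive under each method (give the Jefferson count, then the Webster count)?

1 and 2

Jefferson: A 10, B 6, C 1.
Webster: A 9, B 6, C 2.
C gets 1 under Jefferson and 2 under Webster.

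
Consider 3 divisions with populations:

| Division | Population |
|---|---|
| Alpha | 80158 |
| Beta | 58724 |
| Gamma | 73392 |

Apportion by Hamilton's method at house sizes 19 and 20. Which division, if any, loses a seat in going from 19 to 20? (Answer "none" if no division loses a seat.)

none

At 19 seats: Alpha 7, Beta 5, Gamma 7.
At 20 seats: Alpha 8, Beta 5, Gamma 7.
No division's allocation decreased.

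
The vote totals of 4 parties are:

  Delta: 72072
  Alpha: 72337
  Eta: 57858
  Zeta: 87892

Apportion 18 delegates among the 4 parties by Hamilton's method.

Delta 4, Alpha 5, Eta 4, Zeta 5

The standard divisor is 290159/18 ≈ 16119.944.
Standard quotas: Delta 4.4710, Alpha 4.4874, Eta 3.5892, Zeta 5.4524.
Lower quotas: Delta 4, Alpha 4, Eta 3, Zeta 5 (sum 16, leaving 2 seats).
Remainders in descending order: Eta 0.5892, Alpha 0.4874, Delta 0.4710, Zeta 0.4524.
Largest remainders: Eta, Alpha receive the extra seats.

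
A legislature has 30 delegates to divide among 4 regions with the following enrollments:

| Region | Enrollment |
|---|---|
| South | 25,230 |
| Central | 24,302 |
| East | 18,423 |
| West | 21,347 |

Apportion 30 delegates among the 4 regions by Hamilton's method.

South=9, Central=8, East=6, West=7

The standard divisor is 89302/30 ≈ 2976.733.
Standard quotas: South 8.4757, Central 8.1640, East 6.1890, West 7.1713.
Lower quotas: South 8, Central 8, East 6, West 7 (sum 29, leaving 1 seat).
Remainders in descending order: South 0.4757, East 0.1890, West 0.1713, Central 0.1640.
Largest remainder: South receives the extra seat.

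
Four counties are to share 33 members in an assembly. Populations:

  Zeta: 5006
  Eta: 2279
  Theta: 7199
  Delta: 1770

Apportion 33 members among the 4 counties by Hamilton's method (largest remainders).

Zeta: 10; Eta: 5; Theta: 15; Delta: 3

The standard divisor is 16254/33 ≈ 492.545.
Standard quotas: Zeta 10.1635, Eta 4.6270, Theta 14.6159, Delta 3.5936.
Lower quotas: Zeta 10, Eta 4, Theta 14, Delta 3 (sum 31, leaving 2 seats).
Remainders in descending order: Eta 0.6270, Theta 0.6159, Delta 0.5936, Zeta 0.1635.
Largest remainders: Eta, Theta receive the extra seats.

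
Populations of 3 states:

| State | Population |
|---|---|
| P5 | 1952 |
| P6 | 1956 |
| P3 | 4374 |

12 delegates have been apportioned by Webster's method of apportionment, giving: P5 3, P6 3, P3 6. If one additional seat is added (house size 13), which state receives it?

Priority for the next seat is population ÷ (current seats + 0.5).
Priorities: P5 557.714, P6 558.857, P3 672.923.
Highest priority: P3.

P3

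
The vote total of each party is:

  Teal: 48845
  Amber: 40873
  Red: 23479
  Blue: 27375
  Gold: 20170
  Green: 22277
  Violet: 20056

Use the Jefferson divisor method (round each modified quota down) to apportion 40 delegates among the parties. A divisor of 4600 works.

With modified divisor 4600: modified quotas Teal 10.618, Amber 8.885, Red 5.104, Blue 5.951, Gold 4.385, Green 4.843, Violet 4.360.
Rounding down: Teal 10, Amber 8, Red 5, Blue 5, Gold 4, Green 4, Violet 4 (total 40).

Teal 10, Amber 8, Red 5, Blue 5, Gold 4, Green 4, Violet 4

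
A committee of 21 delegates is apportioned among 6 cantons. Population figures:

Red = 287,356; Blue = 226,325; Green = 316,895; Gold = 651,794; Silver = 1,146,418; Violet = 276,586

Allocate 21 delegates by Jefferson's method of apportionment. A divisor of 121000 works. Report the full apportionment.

Red 2; Blue 1; Green 2; Gold 5; Silver 9; Violet 2

With modified divisor 121000: modified quotas Red 2.375, Blue 1.870, Green 2.619, Gold 5.387, Silver 9.475, Violet 2.286.
Rounding down: Red 2, Blue 1, Green 2, Gold 5, Silver 9, Violet 2 (total 21).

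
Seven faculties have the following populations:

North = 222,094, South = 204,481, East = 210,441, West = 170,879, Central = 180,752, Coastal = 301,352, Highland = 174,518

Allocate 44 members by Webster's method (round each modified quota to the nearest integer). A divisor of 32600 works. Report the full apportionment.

With modified divisor 32600: modified quotas North 6.813, South 6.272, East 6.455, West 5.242, Central 5.545, Coastal 9.244, Highland 5.353.
Rounding to the nearest integer: North 7, South 6, East 6, West 5, Central 6, Coastal 9, Highland 5 (total 44).

North: 7, South: 6, East: 6, West: 5, Central: 6, Coastal: 9, Highland: 5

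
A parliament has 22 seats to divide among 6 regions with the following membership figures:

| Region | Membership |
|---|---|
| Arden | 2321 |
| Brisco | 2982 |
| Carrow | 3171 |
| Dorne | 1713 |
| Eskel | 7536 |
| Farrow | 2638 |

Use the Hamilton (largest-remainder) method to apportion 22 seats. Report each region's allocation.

Arden 3, Brisco 3, Carrow 3, Dorne 2, Eskel 8, Farrow 3

Total 20361; standard divisor 20361/22 ≈ 925.5.
Standard quotas: Arden 2.5078, Brisco 3.2220, Carrow 3.4263, Dorne 1.8509, Eskel 8.1426, Farrow 2.8504.
Lower quotas: Arden 2, Brisco 3, Carrow 3, Dorne 1, Eskel 8, Farrow 2 (sum 19, leaving 3 seats).
Remainders in descending order: Dorne 0.8509, Farrow 0.8504, Arden 0.5078, Carrow 0.4263, Brisco 0.2220, Eskel 0.1426.
Largest remainders: Dorne, Farrow, Arden receive the extra seats.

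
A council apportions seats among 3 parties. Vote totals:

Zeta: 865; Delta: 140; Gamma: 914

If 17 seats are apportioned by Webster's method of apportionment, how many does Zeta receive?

8

Standard divisor 1919/17 ≈ 112.882; standard quotas: Zeta 7.663, Delta 1.240, Gamma 8.097.
Rounding to the nearest integer gives Zeta 8, Delta 1, Gamma 8 — total 17, matching the house size, so no adjustment is needed.
Zeta receives 8.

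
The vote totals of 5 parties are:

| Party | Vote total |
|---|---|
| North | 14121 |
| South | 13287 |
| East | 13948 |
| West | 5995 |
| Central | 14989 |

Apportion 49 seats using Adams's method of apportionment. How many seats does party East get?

11

Standard divisor 62340/49 ≈ 1272.245; standard quotas: North 11.099, South 10.444, East 10.963, West 4.712, Central 11.782.
Rounding up gives 12, 11, 11, 5, 12 = 51 seats, so the divisor must be adjusted.
With modified divisor 1350: modified quotas North 10.460, South 9.842, East 10.332, West 4.441, Central 11.103.
Rounding up: North 11, South 10, East 11, West 5, Central 12 (total 49).
East receives 11.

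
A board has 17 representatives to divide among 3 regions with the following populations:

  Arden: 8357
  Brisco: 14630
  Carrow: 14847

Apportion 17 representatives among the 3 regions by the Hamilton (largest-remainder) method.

Total 37834; standard divisor 37834/17 ≈ 2225.529.
Standard quotas: Arden 3.7551, Brisco 6.5737, Carrow 6.6712.
Lower quotas: Arden 3, Brisco 6, Carrow 6 (sum 15, leaving 2 seats).
Remainders in descending order: Arden 0.7551, Carrow 0.6712, Brisco 0.5737.
Largest remainders: Arden, Carrow receive the extra seats.

Arden 4, Brisco 6, Carrow 7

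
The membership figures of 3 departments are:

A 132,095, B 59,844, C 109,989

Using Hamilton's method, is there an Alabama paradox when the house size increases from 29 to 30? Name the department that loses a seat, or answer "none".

none

At 29 seats: A 13, B 6, C 10.
At 30 seats: A 13, B 6, C 11.
No department's allocation decreased.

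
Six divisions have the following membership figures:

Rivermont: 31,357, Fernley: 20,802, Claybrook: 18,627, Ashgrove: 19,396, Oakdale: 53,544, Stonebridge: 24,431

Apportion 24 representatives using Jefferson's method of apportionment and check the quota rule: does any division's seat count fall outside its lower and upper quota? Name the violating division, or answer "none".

Standard quotas: Rivermont 4.475, Fernley 2.969, Claybrook 2.659, Ashgrove 2.768, Oakdale 7.642, Stonebridge 3.487.
Jefferson allocation: Rivermont 5, Fernley 3, Claybrook 2, Ashgrove 3, Oakdale 8, Stonebridge 3.
Every allocation lies between the lower and upper quota.

none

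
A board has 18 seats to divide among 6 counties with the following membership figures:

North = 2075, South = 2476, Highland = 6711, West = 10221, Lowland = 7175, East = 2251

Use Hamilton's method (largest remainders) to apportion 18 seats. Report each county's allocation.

Standard divisor: 30909 ÷ 18 ≈ 1717.167.
Standard quotas: North 1.2084, South 1.4419, Highland 3.9082, West 5.9522, Lowland 4.1784, East 1.3109.
Lower quotas: North 1, South 1, Highland 3, West 5, Lowland 4, East 1 (sum 15, leaving 3 seats).
Remainders in descending order: West 0.9522, Highland 0.9082, South 0.4419, East 0.3109, North 0.2084, Lowland 0.1784.
Largest remainders: West, Highland, South receive the extra seats.

North: 1; South: 2; Highland: 4; West: 6; Lowland: 4; East: 1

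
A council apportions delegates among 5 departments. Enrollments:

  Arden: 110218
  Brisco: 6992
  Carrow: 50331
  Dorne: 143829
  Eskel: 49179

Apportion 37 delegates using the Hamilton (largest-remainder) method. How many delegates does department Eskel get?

5

Total 360549; standard divisor 360549/37 ≈ 9744.568.
Standard quotas: Arden 11.3107, Brisco 0.7175, Carrow 5.1650, Dorne 14.7599, Eskel 5.0468.
Lower quotas: Arden 11, Brisco 0, Carrow 5, Dorne 14, Eskel 5 (sum 35, leaving 2 seats).
Remainders in descending order: Dorne 0.7599, Brisco 0.7175, Arden 0.3107, Carrow 0.1650, Eskel 0.0468.
Largest remainders: Dorne, Brisco receive the extra seats.
Eskel receives 5.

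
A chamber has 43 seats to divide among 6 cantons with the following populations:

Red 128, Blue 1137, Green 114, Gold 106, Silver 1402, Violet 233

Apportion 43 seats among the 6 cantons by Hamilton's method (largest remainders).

Red: 2, Blue: 16, Green: 2, Gold: 1, Silver: 19, Violet: 3

Total 3120; standard divisor 3120/43 ≈ 72.558.
Standard quotas: Red 1.764, Blue 15.670, Green 1.571, Gold 1.461, Silver 19.322, Violet 3.211.
Lower quotas: Red 1, Blue 15, Green 1, Gold 1, Silver 19, Violet 3 (sum 40, leaving 3 seats).
Remainders in descending order: Red 0.764, Blue 0.670, Green 0.571, Gold 0.461, Silver 0.322, Violet 0.211.
The surplus seats go to Red, Blue, Green.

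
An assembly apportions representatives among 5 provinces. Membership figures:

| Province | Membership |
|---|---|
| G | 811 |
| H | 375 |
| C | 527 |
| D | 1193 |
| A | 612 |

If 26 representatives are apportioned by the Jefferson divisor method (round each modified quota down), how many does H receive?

Standard divisor 3518/26 ≈ 135.308; standard quotas: G 5.994, H 2.771, C 3.895, D 8.817, A 4.523.
Rounding down gives 5, 2, 3, 8, 4 = 22 seats, so the divisor must be adjusted.
With modified divisor 124: modified quotas G 6.540, H 3.024, C 4.250, D 9.621, A 4.935.
Rounding down: G 6, H 3, C 4, D 9, A 4 (total 26).
H receives 3.

3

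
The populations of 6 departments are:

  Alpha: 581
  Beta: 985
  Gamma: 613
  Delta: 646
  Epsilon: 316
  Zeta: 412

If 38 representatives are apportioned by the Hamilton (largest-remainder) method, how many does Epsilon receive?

Standard divisor: 3553 ÷ 38 ≈ 93.5.
Standard quotas: Alpha 6.214, Beta 10.535, Gamma 6.556, Delta 6.909, Epsilon 3.380, Zeta 4.406.
Lower quotas: Alpha 6, Beta 10, Gamma 6, Delta 6, Epsilon 3, Zeta 4 (sum 35, leaving 3 seats).
Remainders in descending order: Delta 0.909, Gamma 0.556, Beta 0.535, Zeta 0.406, Epsilon 0.380, Alpha 0.214.
Largest remainders: Delta, Gamma, Beta receive the extra seats.
Epsilon receives 3.

3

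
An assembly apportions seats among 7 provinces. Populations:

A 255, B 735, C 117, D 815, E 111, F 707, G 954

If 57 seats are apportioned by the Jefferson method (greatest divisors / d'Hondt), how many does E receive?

1

Standard divisor 3694/57 ≈ 64.807; standard quotas: A 3.935, B 11.341, C 1.805, D 12.576, E 1.713, F 10.909, G 14.721.
Rounding down gives 3, 11, 1, 12, 1, 10, 14 = 52 seats, so the divisor must be adjusted.
With modified divisor 60: modified quotas A 4.250, B 12.250, C 1.950, D 13.583, E 1.850, F 11.783, G 15.900.
Rounding down: A 4, B 12, C 1, D 13, E 1, F 11, G 15 (total 57).
E receives 1.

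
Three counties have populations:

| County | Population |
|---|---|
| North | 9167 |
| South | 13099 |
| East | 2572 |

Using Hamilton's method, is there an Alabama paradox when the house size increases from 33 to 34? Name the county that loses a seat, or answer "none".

At 33 seats: North 12, South 17, East 4.
At 34 seats: North 13, South 18, East 3.
East drops from 4 to 3.

East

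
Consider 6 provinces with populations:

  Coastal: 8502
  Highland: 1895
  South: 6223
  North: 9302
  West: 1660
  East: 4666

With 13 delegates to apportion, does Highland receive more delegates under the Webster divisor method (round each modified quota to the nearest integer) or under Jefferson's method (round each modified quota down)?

Webster

Webster: Coastal 3, Highland 1, South 2, North 4, West 1, East 2.
Jefferson: Coastal 4, Highland 0, South 3, North 4, West 0, East 2.
Highland gets 1 under Webster and 0 under Jefferson.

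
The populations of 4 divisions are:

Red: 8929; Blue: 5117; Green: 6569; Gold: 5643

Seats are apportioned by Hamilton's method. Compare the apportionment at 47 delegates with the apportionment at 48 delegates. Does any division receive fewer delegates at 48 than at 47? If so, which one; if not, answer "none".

At 47 seats: Red 16, Blue 9, Green 12, Gold 10.
At 48 seats: Red 16, Blue 10, Green 12, Gold 10.
No division's allocation decreased.

none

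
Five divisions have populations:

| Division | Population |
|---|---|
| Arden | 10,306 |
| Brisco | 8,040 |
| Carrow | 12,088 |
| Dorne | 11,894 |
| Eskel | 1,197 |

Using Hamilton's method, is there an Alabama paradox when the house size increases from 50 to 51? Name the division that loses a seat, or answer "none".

none

At 50 seats: Arden 12, Brisco 9, Carrow 14, Dorne 14, Eskel 1.
At 51 seats: Arden 12, Brisco 10, Carrow 14, Dorne 14, Eskel 1.
No division's allocation decreased.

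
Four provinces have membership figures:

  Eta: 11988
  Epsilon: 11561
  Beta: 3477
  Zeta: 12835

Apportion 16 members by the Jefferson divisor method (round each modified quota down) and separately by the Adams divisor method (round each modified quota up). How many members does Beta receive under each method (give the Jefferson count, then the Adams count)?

Jefferson: Eta 5, Epsilon 5, Beta 1, Zeta 5.
Adams: Eta 5, Epsilon 4, Beta 2, Zeta 5.
Beta gets 1 under Jefferson and 2 under Adams.

1 and 2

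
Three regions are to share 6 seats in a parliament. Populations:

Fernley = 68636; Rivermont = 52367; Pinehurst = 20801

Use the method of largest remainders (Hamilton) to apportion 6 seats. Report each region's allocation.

Total 141804; standard divisor 141804/6 = 23634.
Standard quotas: Fernley 2.9041, Rivermont 2.2157, Pinehurst 0.8801.
Lower quotas: Fernley 2, Rivermont 2, Pinehurst 0 (sum 4, leaving 2 seats).
Remainders in descending order: Fernley 0.9041, Pinehurst 0.8801, Rivermont 0.2157.
Largest remainders: Fernley, Pinehurst receive the extra seats.

Fernley: 3, Rivermont: 2, Pinehurst: 1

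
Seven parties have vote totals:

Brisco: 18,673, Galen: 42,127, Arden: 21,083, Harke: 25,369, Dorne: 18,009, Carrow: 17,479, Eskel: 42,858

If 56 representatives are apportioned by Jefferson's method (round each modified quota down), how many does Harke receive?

8

Standard divisor 185598/56 ≈ 3314.25; standard quotas: Brisco 5.634, Galen 12.711, Arden 6.361, Harke 7.655, Dorne 5.434, Carrow 5.274, Eskel 12.931.
Rounding down gives 5, 12, 6, 7, 5, 5, 12 = 52 seats, so the divisor must be adjusted.
With modified divisor 3100: modified quotas Brisco 6.024, Galen 13.589, Arden 6.801, Harke 8.184, Dorne 5.809, Carrow 5.638, Eskel 13.825.
Rounding down: Brisco 6, Galen 13, Arden 6, Harke 8, Dorne 5, Carrow 5, Eskel 13 (total 56).
Harke receives 8.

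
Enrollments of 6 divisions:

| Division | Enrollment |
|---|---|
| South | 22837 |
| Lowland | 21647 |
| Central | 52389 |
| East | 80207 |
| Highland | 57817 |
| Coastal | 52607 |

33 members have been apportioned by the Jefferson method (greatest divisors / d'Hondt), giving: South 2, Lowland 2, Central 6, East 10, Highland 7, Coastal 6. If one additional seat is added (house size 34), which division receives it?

Priority for the next seat is population ÷ (current seats + 1).
Priorities: South 7612.333, Lowland 7215.667, Central 7484.143, East 7291.545, Highland 7227.125, Coastal 7515.286.
Highest priority: South.

South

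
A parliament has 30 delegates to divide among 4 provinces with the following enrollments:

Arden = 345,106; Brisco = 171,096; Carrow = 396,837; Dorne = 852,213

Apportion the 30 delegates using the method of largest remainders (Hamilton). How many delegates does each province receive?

Standard divisor: 1765252 ÷ 30 ≈ 58841.733.
Standard quotas: Arden 5.8650, Brisco 2.9077, Carrow 6.7441, Dorne 14.4831.
Lower quotas: Arden 5, Brisco 2, Carrow 6, Dorne 14 (sum 27, leaving 3 seats).
Remainders in descending order: Brisco 0.9077, Arden 0.8650, Carrow 0.7441, Dorne 0.4831.
The surplus seats go to Brisco, Arden, Carrow.

Arden: 6; Brisco: 3; Carrow: 7; Dorne: 14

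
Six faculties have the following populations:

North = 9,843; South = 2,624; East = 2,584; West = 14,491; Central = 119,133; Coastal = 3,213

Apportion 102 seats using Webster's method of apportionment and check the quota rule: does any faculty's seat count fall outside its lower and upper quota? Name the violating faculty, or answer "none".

Central

Standard quotas: North 6.610, South 1.762, East 1.735, West 9.731, Central 80.003, Coastal 2.158.
Webster allocation: North 7, South 2, East 2, West 10, Central 79, Coastal 2.
Central has quota 80.003 (lower 80, upper 81) but receives 79 — outside the quota interval.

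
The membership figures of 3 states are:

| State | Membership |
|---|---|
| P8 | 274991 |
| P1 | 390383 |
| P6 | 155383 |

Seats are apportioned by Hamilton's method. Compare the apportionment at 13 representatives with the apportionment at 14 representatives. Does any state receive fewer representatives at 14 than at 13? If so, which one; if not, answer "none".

P6

At 13 seats: P8 4, P1 6, P6 3.
At 14 seats: P8 5, P1 7, P6 2.
P6 drops from 3 to 2.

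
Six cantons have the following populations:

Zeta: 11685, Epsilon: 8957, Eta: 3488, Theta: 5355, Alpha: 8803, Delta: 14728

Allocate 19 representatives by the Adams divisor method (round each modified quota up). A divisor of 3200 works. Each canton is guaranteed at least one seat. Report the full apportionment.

With modified divisor 3200: modified quotas Zeta 3.652, Epsilon 2.799, Eta 1.090, Theta 1.673, Alpha 2.751, Delta 4.603.
Rounding up: Zeta 4, Epsilon 3, Eta 2, Theta 2, Alpha 3, Delta 5 (total 19).

Zeta 4, Epsilon 3, Eta 2, Theta 2, Alpha 3, Delta 5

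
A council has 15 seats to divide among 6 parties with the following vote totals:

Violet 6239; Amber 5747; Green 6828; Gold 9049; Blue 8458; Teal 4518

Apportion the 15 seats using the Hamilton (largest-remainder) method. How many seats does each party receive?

Total 40839; standard divisor 40839/15 ≈ 2722.6.
Standard quotas: Violet 2.2916, Amber 2.1108, Green 2.5079, Gold 3.3237, Blue 3.1066, Teal 1.6594.
Lower quotas: Violet 2, Amber 2, Green 2, Gold 3, Blue 3, Teal 1 (sum 13, leaving 2 seats).
Remainders in descending order: Teal 0.6594, Green 0.5079, Gold 0.3237, Violet 0.2916, Amber 0.1108, Blue 0.1066.
The surplus seats go to Teal, Green.

Violet 2, Amber 2, Green 3, Gold 3, Blue 3, Teal 2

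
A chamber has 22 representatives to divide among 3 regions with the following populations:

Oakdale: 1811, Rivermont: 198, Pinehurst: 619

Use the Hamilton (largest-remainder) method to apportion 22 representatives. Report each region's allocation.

Oakdale 15; Rivermont 2; Pinehurst 5

The standard divisor is 2628/22 ≈ 119.455.
Standard quotas: Oakdale 15.161, Rivermont 1.658, Pinehurst 5.182.
Lower quotas: Oakdale 15, Rivermont 1, Pinehurst 5 (sum 21, leaving 1 seat).
Remainders in descending order: Rivermont 0.658, Pinehurst 0.182, Oakdale 0.161.
The surplus seat goes to Rivermont.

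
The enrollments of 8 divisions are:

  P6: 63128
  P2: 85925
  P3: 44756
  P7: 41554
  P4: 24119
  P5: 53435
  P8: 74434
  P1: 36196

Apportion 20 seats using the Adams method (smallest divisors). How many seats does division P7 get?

2

Standard divisor 423547/20 ≈ 21177.35; standard quotas: P6 2.981, P2 4.057, P3 2.113, P7 1.962, P4 1.139, P5 2.523, P8 3.515, P1 1.709.
Rounding up gives 3, 5, 3, 2, 2, 3, 4, 2 = 24 seats, so the divisor must be adjusted.
With modified divisor 25800: modified quotas P6 2.447, P2 3.330, P3 1.735, P7 1.611, P4 0.935, P5 2.071, P8 2.885, P1 1.403.
Rounding up: P6 3, P2 4, P3 2, P7 2, P4 1, P5 3, P8 3, P1 2 (total 20).
P7 receives 2.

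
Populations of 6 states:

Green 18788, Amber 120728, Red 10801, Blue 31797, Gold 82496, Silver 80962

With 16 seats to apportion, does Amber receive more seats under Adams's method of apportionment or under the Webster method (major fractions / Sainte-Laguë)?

Webster

Adams: Green 1, Amber 5, Red 1, Blue 2, Gold 4, Silver 3.
Webster: Green 1, Amber 6, Red 0, Blue 1, Gold 4, Silver 4.
Amber gets 5 under Adams and 6 under Webster.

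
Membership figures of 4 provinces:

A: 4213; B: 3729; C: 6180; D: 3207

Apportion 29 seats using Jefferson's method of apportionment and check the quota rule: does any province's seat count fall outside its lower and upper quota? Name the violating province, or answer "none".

none

Standard quotas: A 7.050, B 6.240, C 10.342, D 5.367.
Jefferson allocation: A 7, B 6, C 11, D 5.
Every allocation lies between the lower and upper quota.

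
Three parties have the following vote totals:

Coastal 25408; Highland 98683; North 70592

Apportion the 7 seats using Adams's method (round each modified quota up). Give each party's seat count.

Coastal: 1, Highland: 3, North: 3

Standard divisor 194683/7 ≈ 27811.857; standard quotas: Coastal 0.914, Highland 3.548, North 2.538.
Rounding up gives 1, 4, 3 = 8 seats, so the divisor must be adjusted.
With modified divisor 34100: modified quotas Coastal 0.745, Highland 2.894, North 2.070.
Rounding up: Coastal 1, Highland 3, North 3 (total 7).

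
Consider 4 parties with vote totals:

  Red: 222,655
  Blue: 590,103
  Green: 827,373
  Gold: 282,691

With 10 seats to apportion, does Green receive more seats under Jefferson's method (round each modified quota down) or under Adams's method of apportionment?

Jefferson: Red 1, Blue 3, Green 5, Gold 1.
Adams: Red 1, Blue 3, Green 4, Gold 2.
Green gets 5 under Jefferson and 4 under Adams.

Jefferson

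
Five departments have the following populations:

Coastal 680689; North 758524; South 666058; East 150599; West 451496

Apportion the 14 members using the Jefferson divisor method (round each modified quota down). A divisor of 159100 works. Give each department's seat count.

Coastal: 4; North: 4; South: 4; East: 0; West: 2

With modified divisor 159100: modified quotas Coastal 4.278, North 4.768, South 4.186, East 0.947, West 2.838.
Rounding down: Coastal 4, North 4, South 4, East 0, West 2 (total 14).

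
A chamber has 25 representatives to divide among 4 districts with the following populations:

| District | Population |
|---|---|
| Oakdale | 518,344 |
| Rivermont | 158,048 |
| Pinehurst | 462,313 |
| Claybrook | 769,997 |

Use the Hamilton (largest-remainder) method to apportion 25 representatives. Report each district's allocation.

Oakdale 7; Rivermont 2; Pinehurst 6; Claybrook 10

The standard divisor is 1908702/25 ≈ 76348.08.
Standard quotas: Oakdale 6.7892, Rivermont 2.0701, Pinehurst 6.0553, Claybrook 10.0853.
Lower quotas: Oakdale 6, Rivermont 2, Pinehurst 6, Claybrook 10 (sum 24, leaving 1 seat).
Remainders in descending order: Oakdale 0.7892, Claybrook 0.0853, Rivermont 0.0701, Pinehurst 0.0553.
Largest remainder: Oakdale receives the extra seat.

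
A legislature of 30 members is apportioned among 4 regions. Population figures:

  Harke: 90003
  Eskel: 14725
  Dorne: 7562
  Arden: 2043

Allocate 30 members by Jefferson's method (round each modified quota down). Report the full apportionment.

Standard divisor 114333/30 ≈ 3811.1; standard quotas: Harke 23.616, Eskel 3.864, Dorne 1.984, Arden 0.536.
Rounding down gives 23, 3, 1, 0 = 27 seats, so the divisor must be adjusted.
With modified divisor 3640: modified quotas Harke 24.726, Eskel 4.045, Dorne 2.077, Arden 0.561.
Rounding down: Harke 24, Eskel 4, Dorne 2, Arden 0 (total 30).

Harke=24; Eskel=4; Dorne=2; Arden=0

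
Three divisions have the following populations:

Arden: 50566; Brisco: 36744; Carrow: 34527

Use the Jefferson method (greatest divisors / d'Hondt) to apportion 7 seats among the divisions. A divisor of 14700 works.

With modified divisor 14700: modified quotas Arden 3.440, Brisco 2.500, Carrow 2.349.
Rounding down: Arden 3, Brisco 2, Carrow 2 (total 7).

Arden 3, Brisco 2, Carrow 2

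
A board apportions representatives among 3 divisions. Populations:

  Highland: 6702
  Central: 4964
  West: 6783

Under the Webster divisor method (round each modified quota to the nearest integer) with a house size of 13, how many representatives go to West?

Standard divisor 18449/13 ≈ 1419.154; standard quotas: Highland 4.723, Central 3.498, West 4.780.
Rounding to the nearest integer gives Highland 5, Central 3, West 5 — total 13, matching the house size, so no adjustment is needed.
West receives 5.

5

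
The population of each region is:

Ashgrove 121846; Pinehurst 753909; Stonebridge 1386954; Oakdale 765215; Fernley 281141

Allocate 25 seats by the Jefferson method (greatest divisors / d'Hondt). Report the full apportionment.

Standard divisor 3309065/25 ≈ 132362.6; standard quotas: Ashgrove 0.921, Pinehurst 5.696, Stonebridge 10.478, Oakdale 5.781, Fernley 2.124.
Rounding down gives 0, 5, 10, 5, 2 = 22 seats, so the divisor must be adjusted.
With modified divisor 124510: modified quotas Ashgrove 0.979, Pinehurst 6.055, Stonebridge 11.139, Oakdale 6.146, Fernley 2.258.
Rounding down: Ashgrove 0, Pinehurst 6, Stonebridge 11, Oakdale 6, Fernley 2 (total 25).

Ashgrove=0, Pinehurst=6, Stonebridge=11, Oakdale=6, Fernley=2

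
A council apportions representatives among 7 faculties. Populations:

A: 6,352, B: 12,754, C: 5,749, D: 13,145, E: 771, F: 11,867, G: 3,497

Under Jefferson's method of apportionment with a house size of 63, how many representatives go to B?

Standard divisor 54135/63 ≈ 859.286; standard quotas: A 7.392, B 14.843, C 6.690, D 15.298, E 0.897, F 13.810, G 4.070.
Rounding down gives 7, 14, 6, 15, 0, 13, 4 = 59 seats, so the divisor must be adjusted.
With modified divisor 800: modified quotas A 7.940, B 15.943, C 7.186, D 16.431, E 0.964, F 14.834, G 4.371.
Rounding down: A 7, B 15, C 7, D 16, E 0, F 14, G 4 (total 63).
B receives 15.

15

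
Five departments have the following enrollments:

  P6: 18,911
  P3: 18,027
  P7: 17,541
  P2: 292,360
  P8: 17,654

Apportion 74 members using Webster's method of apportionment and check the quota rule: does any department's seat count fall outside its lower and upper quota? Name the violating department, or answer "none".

Standard quotas: P6 3.839, P3 3.660, P7 3.561, P2 59.355, P8 3.584.
Webster allocation: P6 4, P3 4, P7 4, P2 58, P8 4.
P2 has quota 59.355 (lower 59, upper 60) but receives 58 — outside the quota interval.

P2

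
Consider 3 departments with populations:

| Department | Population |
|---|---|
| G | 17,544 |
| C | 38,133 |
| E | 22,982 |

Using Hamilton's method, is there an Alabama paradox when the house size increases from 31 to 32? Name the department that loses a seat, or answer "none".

At 31 seats: G 7, C 15, E 9.
At 32 seats: G 7, C 16, E 9.
No department's allocation decreased.

none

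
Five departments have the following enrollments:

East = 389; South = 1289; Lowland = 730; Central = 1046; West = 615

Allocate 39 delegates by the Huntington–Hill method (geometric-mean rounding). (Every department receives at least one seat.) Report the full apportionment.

With divisor 107: modified quotas East 3.636, South 12.047, Lowland 6.822, Central 9.776, West 5.748.
Geometric-mean thresholds: East √(3·4)=3.464, South √(12·13)=12.490, Lowland √(6·7)=6.481, Central √(9·10)=9.487, West √(5·6)=5.477.
Each quota rounded against its threshold gives East 4, South 12, Lowland 7, Central 10, West 6 (total 39).

East 4, South 12, Lowland 7, Central 10, West 6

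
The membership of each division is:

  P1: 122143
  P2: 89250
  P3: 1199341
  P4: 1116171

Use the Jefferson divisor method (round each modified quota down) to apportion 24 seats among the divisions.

Standard divisor 2526905/24 ≈ 105287.708; standard quotas: P1 1.160, P2 0.848, P3 11.391, P4 10.601.
Rounding down gives 1, 0, 11, 10 = 22 seats, so the divisor must be adjusted.
With modified divisor 96500: modified quotas P1 1.266, P2 0.925, P3 12.428, P4 11.567.
Rounding down: P1 1, P2 0, P3 12, P4 11 (total 24).

P1 1, P2 0, P3 12, P4 11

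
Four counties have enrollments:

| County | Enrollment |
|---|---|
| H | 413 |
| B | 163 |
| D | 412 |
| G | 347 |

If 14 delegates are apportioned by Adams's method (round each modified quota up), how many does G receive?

Standard divisor 1335/14 ≈ 95.357; standard quotas: H 4.331, B 1.709, D 4.321, G 3.639.
Rounding up gives 5, 2, 5, 4 = 16 seats, so the divisor must be adjusted.
With modified divisor 110: modified quotas H 3.755, B 1.482, D 3.745, G 3.155.
Rounding up: H 4, B 2, D 4, G 4 (total 14).
G receives 4.

4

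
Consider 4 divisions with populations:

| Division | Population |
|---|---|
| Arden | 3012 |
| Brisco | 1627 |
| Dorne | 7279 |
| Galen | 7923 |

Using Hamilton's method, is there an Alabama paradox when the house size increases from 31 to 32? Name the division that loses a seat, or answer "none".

At 31 seats: Arden 5, Brisco 3, Dorne 11, Galen 12.
At 32 seats: Arden 5, Brisco 2, Dorne 12, Galen 13.
Brisco drops from 3 to 2.

Brisco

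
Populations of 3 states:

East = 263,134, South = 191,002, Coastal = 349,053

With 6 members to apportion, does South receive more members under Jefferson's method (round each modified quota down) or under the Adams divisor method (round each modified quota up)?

Jefferson: East 2, South 1, Coastal 3.
Adams: East 2, South 2, Coastal 2.
South gets 1 under Jefferson and 2 under Adams.

Adams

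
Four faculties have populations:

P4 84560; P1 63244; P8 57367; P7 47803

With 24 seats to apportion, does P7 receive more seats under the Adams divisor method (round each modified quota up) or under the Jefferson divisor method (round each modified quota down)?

Adams: P4 8, P1 6, P8 5, P7 5.
Jefferson: P4 8, P1 6, P8 6, P7 4.
P7 gets 5 under Adams and 4 under Jefferson.

Adams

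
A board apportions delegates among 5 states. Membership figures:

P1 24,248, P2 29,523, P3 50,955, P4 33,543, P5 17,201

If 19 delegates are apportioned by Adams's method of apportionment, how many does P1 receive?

Standard divisor 155470/19 ≈ 8182.632; standard quotas: P1 2.963, P2 3.608, P3 6.227, P4 4.099, P5 2.102.
Rounding up gives 3, 4, 7, 5, 3 = 22 seats, so the divisor must be adjusted.
With modified divisor 9200: modified quotas P1 2.636, P2 3.209, P3 5.539, P4 3.646, P5 1.870.
Rounding up: P1 3, P2 4, P3 6, P4 4, P5 2 (total 19).
P1 receives 3.

3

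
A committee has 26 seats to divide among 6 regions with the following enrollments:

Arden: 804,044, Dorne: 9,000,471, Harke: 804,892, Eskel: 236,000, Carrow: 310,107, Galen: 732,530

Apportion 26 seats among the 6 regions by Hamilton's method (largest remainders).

Standard divisor: 11888044 ÷ 26 ≈ 457232.462.
Standard quotas: Arden 1.7585, Dorne 19.6847, Harke 1.7604, Eskel 0.5161, Carrow 0.6782, Galen 1.6021.
Lower quotas: Arden 1, Dorne 19, Harke 1, Eskel 0, Carrow 0, Galen 1 (sum 22, leaving 4 seats).
Remainders in descending order: Harke 0.7604, Arden 0.7585, Dorne 0.6847, Carrow 0.6782, Galen 0.6021, Eskel 0.5161.
Largest remainders: Harke, Arden, Dorne, Carrow receive the extra seats.

Arden: 2, Dorne: 20, Harke: 2, Eskel: 0, Carrow: 1, Galen: 1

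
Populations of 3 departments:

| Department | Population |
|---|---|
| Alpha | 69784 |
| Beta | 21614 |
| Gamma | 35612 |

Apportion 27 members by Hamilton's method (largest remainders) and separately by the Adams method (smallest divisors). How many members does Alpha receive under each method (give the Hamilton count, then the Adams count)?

Hamilton: Alpha 15, Beta 5, Gamma 7.
Adams: Alpha 14, Beta 5, Gamma 8.
Alpha gets 15 under Hamilton and 14 under Adams.

15 and 14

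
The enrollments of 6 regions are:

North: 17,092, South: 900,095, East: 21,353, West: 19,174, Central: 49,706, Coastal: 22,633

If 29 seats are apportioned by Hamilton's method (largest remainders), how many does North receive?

Standard divisor: 1030053 ÷ 29 ≈ 35519.069.
Standard quotas: North 0.4812, South 25.3412, East 0.6012, West 0.5398, Central 1.3994, Coastal 0.6372.
Lower quotas: North 0, South 25, East 0, West 0, Central 1, Coastal 0 (sum 26, leaving 3 seats).
Remainders in descending order: Coastal 0.6372, East 0.6012, West 0.5398, North 0.4812, Central 0.3994, South 0.3412.
The surplus seats go to Coastal, East, West.
North receives 0.

0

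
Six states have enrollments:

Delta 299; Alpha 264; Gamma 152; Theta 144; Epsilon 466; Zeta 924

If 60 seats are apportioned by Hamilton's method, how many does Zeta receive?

The standard divisor is 2249/60 ≈ 37.483.
Standard quotas: Delta 7.977, Alpha 7.043, Gamma 4.055, Theta 3.842, Epsilon 12.432, Zeta 24.651.
Lower quotas: Delta 7, Alpha 7, Gamma 4, Theta 3, Epsilon 12, Zeta 24 (sum 57, leaving 3 seats).
Remainders in descending order: Delta 0.977, Theta 0.842, Zeta 0.651, Epsilon 0.432, Gamma 0.055, Alpha 0.043.
Largest remainders: Delta, Theta, Zeta receive the extra seats.
Zeta receives 25.

25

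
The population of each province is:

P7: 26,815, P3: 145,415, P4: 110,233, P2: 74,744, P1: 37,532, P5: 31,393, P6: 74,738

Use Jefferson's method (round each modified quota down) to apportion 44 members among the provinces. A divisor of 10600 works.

P7=2, P3=13, P4=10, P2=7, P1=3, P5=2, P6=7

With modified divisor 10600: modified quotas P7 2.530, P3 13.718, P4 10.399, P2 7.051, P1 3.541, P5 2.962, P6 7.051.
Rounding down: P7 2, P3 13, P4 10, P2 7, P1 3, P5 2, P6 7 (total 44).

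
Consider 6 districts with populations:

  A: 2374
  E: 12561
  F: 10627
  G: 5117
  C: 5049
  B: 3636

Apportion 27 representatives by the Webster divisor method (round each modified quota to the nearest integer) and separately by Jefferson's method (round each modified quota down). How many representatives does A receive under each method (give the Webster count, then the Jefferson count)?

2 and 1

Webster: A 2, E 9, F 7, G 4, C 3, B 2.
Jefferson: A 1, E 9, F 8, G 4, C 3, B 2.
A gets 2 under Webster and 1 under Jefferson.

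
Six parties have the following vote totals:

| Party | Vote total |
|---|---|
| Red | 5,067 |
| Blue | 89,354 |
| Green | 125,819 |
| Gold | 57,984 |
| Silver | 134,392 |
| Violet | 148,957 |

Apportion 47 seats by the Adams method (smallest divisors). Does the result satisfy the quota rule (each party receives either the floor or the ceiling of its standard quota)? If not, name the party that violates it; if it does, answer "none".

Standard quotas: Red 0.424, Blue 7.478, Green 10.530, Gold 4.853, Silver 11.248, Violet 12.467.
Adams allocation: Red 1, Blue 8, Green 10, Gold 5, Silver 11, Violet 12.
Every allocation lies between the lower and upper quota.

none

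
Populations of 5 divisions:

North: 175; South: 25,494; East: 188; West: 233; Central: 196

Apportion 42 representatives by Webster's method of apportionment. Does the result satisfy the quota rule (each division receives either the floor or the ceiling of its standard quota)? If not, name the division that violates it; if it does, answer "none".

Standard quotas: North 0.280, South 40.735, East 0.300, West 0.372, Central 0.313.
Webster allocation: North 0, South 42, East 0, West 0, Central 0.
South has quota 40.735 (lower 40, upper 41) but receives 42 — outside the quota interval.

South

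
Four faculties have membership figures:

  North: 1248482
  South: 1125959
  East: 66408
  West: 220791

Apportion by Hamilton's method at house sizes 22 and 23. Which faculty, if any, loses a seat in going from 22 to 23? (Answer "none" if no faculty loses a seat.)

East

At 22 seats: North 10, South 9, East 1, West 2.
At 23 seats: North 11, South 10, East 0, West 2.
East drops from 1 to 0.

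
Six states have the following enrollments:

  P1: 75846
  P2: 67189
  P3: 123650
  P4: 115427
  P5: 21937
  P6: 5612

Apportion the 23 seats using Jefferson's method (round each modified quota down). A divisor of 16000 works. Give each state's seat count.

With modified divisor 16000: modified quotas P1 4.740, P2 4.199, P3 7.728, P4 7.214, P5 1.371, P6 0.351.
Rounding down: P1 4, P2 4, P3 7, P4 7, P5 1, P6 0 (total 23).

P1=4, P2=4, P3=7, P4=7, P5=1, P6=0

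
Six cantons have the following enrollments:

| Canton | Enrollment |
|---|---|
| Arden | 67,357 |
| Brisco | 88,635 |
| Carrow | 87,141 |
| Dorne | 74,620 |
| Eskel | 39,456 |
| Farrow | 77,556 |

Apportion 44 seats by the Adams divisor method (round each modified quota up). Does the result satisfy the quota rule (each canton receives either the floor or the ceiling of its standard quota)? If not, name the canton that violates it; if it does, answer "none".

none

Standard quotas: Arden 6.817, Brisco 8.970, Carrow 8.819, Dorne 7.552, Eskel 3.993, Farrow 7.849.
Adams allocation: Arden 7, Brisco 9, Carrow 9, Dorne 7, Eskel 4, Farrow 8.
Every allocation lies between the lower and upper quota.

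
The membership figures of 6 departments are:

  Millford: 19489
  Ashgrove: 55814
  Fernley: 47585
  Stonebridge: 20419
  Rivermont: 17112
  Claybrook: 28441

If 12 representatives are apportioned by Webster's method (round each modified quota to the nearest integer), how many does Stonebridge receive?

1

Standard divisor 188860/12 ≈ 15738.333; standard quotas: Millford 1.238, Ashgrove 3.546, Fernley 3.024, Stonebridge 1.297, Rivermont 1.087, Claybrook 1.807.
Rounding to the nearest integer gives Millford 1, Ashgrove 4, Fernley 3, Stonebridge 1, Rivermont 1, Claybrook 2 — total 12, matching the house size, so no adjustment is needed.
Stonebridge receives 1.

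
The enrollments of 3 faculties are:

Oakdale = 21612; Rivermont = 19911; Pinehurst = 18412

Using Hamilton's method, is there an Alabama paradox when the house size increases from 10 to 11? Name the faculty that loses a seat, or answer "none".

At 10 seats: Oakdale 4, Rivermont 3, Pinehurst 3.
At 11 seats: Oakdale 4, Rivermont 4, Pinehurst 3.
No faculty's allocation decreased.

none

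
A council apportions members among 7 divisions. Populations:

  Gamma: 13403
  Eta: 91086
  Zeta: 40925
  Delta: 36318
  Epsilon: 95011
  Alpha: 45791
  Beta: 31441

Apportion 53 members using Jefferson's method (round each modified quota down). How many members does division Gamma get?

2

Standard divisor 353975/53 ≈ 6678.774; standard quotas: Gamma 2.007, Eta 13.638, Zeta 6.128, Delta 5.438, Epsilon 14.226, Alpha 6.856, Beta 4.708.
Rounding down gives 2, 13, 6, 5, 14, 6, 4 = 50 seats, so the divisor must be adjusted.
With modified divisor 6320.31: modified quotas Gamma 2.121, Eta 14.412, Zeta 6.475, Delta 5.746, Epsilon 15.033, Alpha 7.245, Beta 4.975.
Rounding down: Gamma 2, Eta 14, Zeta 6, Delta 5, Epsilon 15, Alpha 7, Beta 4 (total 53).
Gamma receives 2.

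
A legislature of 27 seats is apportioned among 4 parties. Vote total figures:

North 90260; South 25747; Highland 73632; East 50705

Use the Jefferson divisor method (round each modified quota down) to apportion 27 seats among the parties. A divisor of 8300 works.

With modified divisor 8300: modified quotas North 10.875, South 3.102, Highland 8.871, East 6.109.
Rounding down: North 10, South 3, Highland 8, East 6 (total 27).

North 10, South 3, Highland 8, East 6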